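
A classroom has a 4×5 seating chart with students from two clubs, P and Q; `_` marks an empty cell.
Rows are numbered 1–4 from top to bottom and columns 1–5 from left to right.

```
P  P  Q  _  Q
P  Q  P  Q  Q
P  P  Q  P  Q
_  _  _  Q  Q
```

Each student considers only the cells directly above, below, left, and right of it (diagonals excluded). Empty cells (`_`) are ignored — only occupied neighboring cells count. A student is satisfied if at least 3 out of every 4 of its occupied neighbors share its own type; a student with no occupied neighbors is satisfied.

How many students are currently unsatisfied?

11

Row 1: (1,1)P 2/2 satisfied · (1,2)P 1/3 not · (1,3)Q 0/2 not · (1,5)Q 1/1 satisfied
Row 2: (2,1)P 2/3 not · (2,2)Q 0/4 not · (2,3)P 0/4 not · (2,4)Q 1/3 not · (2,5)Q 3/3 satisfied
Row 3: (3,1)P 2/2 satisfied · (3,2)P 1/3 not · (3,3)Q 0/3 not · (3,4)P 0/4 not · (3,5)Q 2/3 not
Row 4: (4,4)Q 1/2 not · (4,5)Q 2/2 satisfied
Unsatisfied: (1,2), (1,3), (2,1), (2,2), (2,3), (2,4), (3,2), (3,3), (3,4), (3,5), (4,4) — 11 in total.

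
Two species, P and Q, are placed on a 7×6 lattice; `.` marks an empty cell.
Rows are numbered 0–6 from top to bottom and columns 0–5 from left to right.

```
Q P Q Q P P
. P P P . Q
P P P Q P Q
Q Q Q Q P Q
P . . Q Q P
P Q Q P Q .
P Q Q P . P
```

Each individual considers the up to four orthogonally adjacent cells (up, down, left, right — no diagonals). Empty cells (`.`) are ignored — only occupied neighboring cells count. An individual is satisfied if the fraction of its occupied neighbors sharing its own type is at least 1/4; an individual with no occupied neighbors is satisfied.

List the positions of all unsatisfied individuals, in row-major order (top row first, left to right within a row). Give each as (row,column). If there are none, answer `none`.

(0,0)Q 0/1 ✗
(0,1)P 1/3 ✓
(0,2)Q 1/3 ✓
(0,3)Q 1/3 ✓
(0,4)P 1/2 ✓
(0,5)P 1/2 ✓
(1,1)P 3/3 ✓
(1,2)P 3/4 ✓
(1,3)P 1/3 ✓
(1,5)Q 1/2 ✓
(2,0)P 1/2 ✓
(2,1)P 3/4 ✓
(2,2)P 2/4 ✓
(2,3)Q 1/4 ✓
(2,4)P 1/3 ✓
(2,5)Q 2/3 ✓
(3,0)Q 1/3 ✓
(3,1)Q 2/3 ✓
(3,2)Q 2/3 ✓
(3,3)Q 3/4 ✓
(3,4)P 1/4 ✓
(3,5)Q 1/3 ✓
(4,0)P 1/2 ✓
(4,3)Q 2/3 ✓
(4,4)Q 2/4 ✓
(4,5)P 0/2 ✗
(5,0)P 2/3 ✓
(5,1)Q 2/3 ✓
(5,2)Q 2/3 ✓
(5,3)P 1/4 ✓
(5,4)Q 1/2 ✓
(6,0)P 1/2 ✓
(6,1)Q 2/3 ✓
(6,2)Q 2/3 ✓
(6,3)P 1/2 ✓
(6,5)P 0/0 ✓

(0,0), (4,5)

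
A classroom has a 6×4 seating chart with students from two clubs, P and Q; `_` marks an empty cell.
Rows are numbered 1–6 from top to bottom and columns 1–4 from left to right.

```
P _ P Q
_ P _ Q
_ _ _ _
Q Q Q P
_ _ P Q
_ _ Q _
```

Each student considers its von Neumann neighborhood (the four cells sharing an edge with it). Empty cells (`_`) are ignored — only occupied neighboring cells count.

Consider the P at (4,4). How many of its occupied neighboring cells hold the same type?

Occupied neighbors of (4,4): (5,4)=Q, (4,3)=Q.
Same type (P): 0 of 2.

0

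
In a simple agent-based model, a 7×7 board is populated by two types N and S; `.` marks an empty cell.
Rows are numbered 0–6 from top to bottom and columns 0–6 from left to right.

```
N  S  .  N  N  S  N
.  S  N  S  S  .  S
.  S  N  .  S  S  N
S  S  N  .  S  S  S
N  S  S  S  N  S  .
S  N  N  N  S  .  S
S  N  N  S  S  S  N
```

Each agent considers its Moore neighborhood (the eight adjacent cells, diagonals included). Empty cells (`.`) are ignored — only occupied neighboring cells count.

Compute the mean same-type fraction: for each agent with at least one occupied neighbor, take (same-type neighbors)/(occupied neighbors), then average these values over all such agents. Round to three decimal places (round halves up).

0.479

(0,0)N 0/2
(0,1)S 1/3
(0,3)N 2/4
(0,4)N 1/4
(0,5)S 2/4
(0,6)N 0/2
(1,1)S 2/5
(1,2)N 2/6
(1,3)S 2/6
(1,4)S 4/6
(1,6)S 2/4
(2,1)S 3/6
(2,2)N 2/6
(2,4)S 5/5
(2,5)S 6/7
(2,6)N 0/4
(3,0)S 3/4
(3,1)S 4/7
(3,2)N 1/6
(3,4)S 5/6
(3,5)S 5/7
(3,6)S 3/4
(4,0)N 1/5
(4,1)S 4/8
(4,2)S 3/7
(4,3)S 3/7
(4,4)N 1/6
(4,5)S 5/6
(5,0)S 2/5
(5,1)N 4/8
(5,2)N 4/8
(5,3)N 3/8
(5,4)S 5/7
(5,6)S 2/3
(6,0)S 1/3
(6,1)N 3/5
(6,2)N 4/5
(6,3)S 2/5
(6,4)S 3/4
(6,5)S 3/4
(6,6)N 0/2
Sum over 41 agents: 0/2 + 1/3 + 2/4 + 1/4 + 2/4 + 0/2 + 2/5 + 2/6 + 2/6 + 4/6 + 2/4 + 3/6 + 2/6 + 5/5 + 6/7 + 0/4 + 3/4 + 4/7 + 1/6 + 5/6 + 5/7 + 3/4 + 1/5 + 4/8 + 3/7 + 3/7 + 1/6 + 5/6 + 2/5 + 4/8 + 4/8 + 3/8 + 5/7 + 2/3 + 1/3 + 3/5 + 4/5 + 2/5 + 3/4 + 3/4 + 0/2 = 5499/280; mean = 5499/280 ÷ 41 = 5499/11480 = 0.479006… → 0.479.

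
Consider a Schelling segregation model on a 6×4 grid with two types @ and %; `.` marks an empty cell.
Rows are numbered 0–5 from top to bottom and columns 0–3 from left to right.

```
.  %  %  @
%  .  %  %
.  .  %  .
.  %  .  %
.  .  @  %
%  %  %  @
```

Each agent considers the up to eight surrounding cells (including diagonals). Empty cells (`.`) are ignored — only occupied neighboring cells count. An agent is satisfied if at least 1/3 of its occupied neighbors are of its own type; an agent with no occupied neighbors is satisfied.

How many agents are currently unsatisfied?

(0,1)% 3/3 satisfied
(0,2)% 3/4 satisfied
(0,3)@ 0/3 not
(1,0)% 1/1 satisfied
(1,2)% 4/5 satisfied
(1,3)% 3/4 satisfied
(2,2)% 4/4 satisfied
(3,1)% 1/2 satisfied
(3,3)% 2/3 satisfied
(4,2)@ 1/6 not
(4,3)% 2/4 satisfied
(5,0)% 1/1 satisfied
(5,1)% 2/3 satisfied
(5,2)% 2/4 satisfied
(5,3)@ 1/3 satisfied
Unsatisfied: (0,3), (4,2) — 2 in total.

2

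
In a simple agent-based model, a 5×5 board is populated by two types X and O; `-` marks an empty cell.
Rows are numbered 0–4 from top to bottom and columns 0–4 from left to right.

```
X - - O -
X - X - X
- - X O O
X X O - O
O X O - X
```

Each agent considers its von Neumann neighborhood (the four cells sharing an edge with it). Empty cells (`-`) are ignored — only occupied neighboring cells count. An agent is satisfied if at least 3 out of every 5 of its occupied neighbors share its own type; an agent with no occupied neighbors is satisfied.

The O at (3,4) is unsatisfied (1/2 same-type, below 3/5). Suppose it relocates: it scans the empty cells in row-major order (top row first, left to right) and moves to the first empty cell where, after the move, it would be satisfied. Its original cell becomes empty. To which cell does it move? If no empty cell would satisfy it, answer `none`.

Vacating (3,4). Empty cells in order:
  (0,1): 0/1 same-type → still unsatisfied.
  (0,2): 1/2 same-type → still unsatisfied.
  (0,4): 1/2 same-type → still unsatisfied.
  (1,1): 0/2 same-type → still unsatisfied.
  (1,3): 2/4 same-type → still unsatisfied.
  (2,0): 0/2 same-type → still unsatisfied.
  (2,1): 0/2 same-type → still unsatisfied.
  (3,3): 2/2 same-type → satisfied — stop here.

(3,3)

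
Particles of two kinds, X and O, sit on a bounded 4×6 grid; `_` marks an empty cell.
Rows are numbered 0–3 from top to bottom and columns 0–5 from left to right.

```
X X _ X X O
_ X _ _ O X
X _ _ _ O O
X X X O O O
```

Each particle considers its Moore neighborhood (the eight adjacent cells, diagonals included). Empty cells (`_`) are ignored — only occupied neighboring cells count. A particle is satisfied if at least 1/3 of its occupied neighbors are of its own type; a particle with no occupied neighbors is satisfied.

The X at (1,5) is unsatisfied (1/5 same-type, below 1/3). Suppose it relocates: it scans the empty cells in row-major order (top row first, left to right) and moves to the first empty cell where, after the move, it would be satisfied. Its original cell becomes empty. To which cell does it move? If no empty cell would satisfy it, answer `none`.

Vacating (1,5). Empty cells in order:
  (0,2): 3/3 same-type → satisfied — stop here.

(0,2)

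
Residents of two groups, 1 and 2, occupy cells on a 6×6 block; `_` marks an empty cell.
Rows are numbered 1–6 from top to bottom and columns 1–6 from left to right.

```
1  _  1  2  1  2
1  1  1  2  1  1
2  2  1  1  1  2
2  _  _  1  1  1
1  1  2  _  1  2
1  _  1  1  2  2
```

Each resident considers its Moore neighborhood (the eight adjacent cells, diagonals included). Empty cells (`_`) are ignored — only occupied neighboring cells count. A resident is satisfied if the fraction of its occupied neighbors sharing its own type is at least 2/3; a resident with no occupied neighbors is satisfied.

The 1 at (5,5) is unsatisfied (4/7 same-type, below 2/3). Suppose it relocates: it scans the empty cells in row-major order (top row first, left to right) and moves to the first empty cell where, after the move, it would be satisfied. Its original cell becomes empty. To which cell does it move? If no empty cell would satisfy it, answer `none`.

Vacating (5,5). Empty cells in order:
  (1,2): 5/5 same-type → satisfied — stop here.

(1,2)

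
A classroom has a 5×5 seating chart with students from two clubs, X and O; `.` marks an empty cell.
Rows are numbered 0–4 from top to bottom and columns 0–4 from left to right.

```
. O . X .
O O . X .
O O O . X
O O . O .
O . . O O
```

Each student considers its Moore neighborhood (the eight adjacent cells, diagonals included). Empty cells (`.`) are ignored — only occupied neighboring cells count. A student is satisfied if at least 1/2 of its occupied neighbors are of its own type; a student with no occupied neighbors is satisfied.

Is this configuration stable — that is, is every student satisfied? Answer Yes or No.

(0,1)O 2/2 satisfied
(0,3)X 1/1 satisfied
(1,0)O 4/4 satisfied
(1,1)O 5/5 satisfied
(1,3)X 2/3 satisfied
(2,0)O 5/5 satisfied
(2,1)O 6/6 satisfied
(2,2)O 4/5 satisfied
(2,4)X 1/2 satisfied
(3,0)O 4/4 satisfied
(3,1)O 5/5 satisfied
(3,3)O 3/4 satisfied
(4,0)O 2/2 satisfied
(4,3)O 2/2 satisfied
(4,4)O 2/2 satisfied
All meet the threshold, so the configuration is stable.

Yes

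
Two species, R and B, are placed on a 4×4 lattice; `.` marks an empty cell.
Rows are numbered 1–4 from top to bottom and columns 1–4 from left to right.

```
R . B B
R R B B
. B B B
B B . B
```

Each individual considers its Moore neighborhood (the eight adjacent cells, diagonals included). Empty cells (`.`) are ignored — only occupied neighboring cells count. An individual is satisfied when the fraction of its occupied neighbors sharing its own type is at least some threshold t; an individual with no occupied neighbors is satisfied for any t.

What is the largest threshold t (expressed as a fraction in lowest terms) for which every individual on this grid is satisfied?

Row 1: (1,1)R 2/2 · (1,3)B 3/4 · (1,4)B 3/3
Row 2: (2,1)R 2/3 · (2,2)R 2/6 · (2,3)B 6/7 · (2,4)B 5/5
Row 3: (3,2)B 4/6 · (3,3)B 6/7 · (3,4)B 4/4
Row 4: (4,1)B 2/2 · (4,2)B 3/3 · (4,4)B 2/2
The smallest same-type fraction is 2/6 at (2,2), which reduces to 1/3. Any threshold above that leaves this individual unsatisfied.

1/3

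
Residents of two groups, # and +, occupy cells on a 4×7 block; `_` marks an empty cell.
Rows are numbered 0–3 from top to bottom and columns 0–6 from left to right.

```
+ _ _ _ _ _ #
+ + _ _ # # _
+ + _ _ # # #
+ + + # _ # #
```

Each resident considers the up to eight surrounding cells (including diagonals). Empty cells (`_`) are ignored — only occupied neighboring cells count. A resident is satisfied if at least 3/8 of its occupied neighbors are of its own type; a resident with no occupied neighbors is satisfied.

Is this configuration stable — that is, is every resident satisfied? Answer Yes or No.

Yes

(0,0)+ 2/2 ok
(0,6)# 1/1 ok
(1,0)+ 4/4 ok
(1,1)+ 4/4 ok
(1,4)# 3/3 ok
(1,5)# 5/5 ok
(2,0)+ 5/5 ok
(2,1)+ 6/6 ok
(2,4)# 5/5 ok
(2,5)# 6/6 ok
(2,6)# 4/4 ok
(3,0)+ 3/3 ok
(3,1)+ 4/4 ok
(3,2)+ 2/3 ok
(3,3)# 1/2 ok
(3,5)# 4/4 ok
(3,6)# 3/3 ok
All meet the threshold, so the configuration is stable.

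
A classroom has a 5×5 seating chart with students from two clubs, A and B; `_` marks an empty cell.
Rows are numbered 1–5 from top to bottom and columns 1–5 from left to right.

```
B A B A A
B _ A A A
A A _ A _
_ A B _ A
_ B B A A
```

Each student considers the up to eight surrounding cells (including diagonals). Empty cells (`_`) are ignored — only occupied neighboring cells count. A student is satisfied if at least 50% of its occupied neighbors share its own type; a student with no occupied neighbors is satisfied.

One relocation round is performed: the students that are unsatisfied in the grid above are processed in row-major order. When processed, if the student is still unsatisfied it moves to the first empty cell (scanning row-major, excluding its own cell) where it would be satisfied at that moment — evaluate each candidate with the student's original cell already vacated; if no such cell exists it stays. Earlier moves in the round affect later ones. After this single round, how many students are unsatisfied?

Initially unsatisfied (in order): (1,2), (1,3), (2,1), (4,2), (4,3).
  (1,2) → (2,2).
  (1,3) → (1,2).
  (2,1) → (5,1).
  (4,2) → (1,3).
  (4,3) → (4,1).
Resulting grid:
B B A A A
_ A A A A
A A _ A _
B _ _ _ A
B B B A A
Unsatisfied now: (1,2).

1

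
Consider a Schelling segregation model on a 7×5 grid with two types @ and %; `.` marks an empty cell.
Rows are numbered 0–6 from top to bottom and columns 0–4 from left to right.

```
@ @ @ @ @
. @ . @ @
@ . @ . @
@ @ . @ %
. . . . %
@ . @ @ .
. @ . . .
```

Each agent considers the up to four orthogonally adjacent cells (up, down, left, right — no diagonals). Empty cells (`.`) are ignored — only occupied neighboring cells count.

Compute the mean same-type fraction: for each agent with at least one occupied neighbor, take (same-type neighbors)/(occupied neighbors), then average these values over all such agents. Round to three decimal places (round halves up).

0.873

(0,0)@ 1/1
(0,1)@ 3/3
(0,2)@ 2/2
(0,3)@ 3/3
(0,4)@ 2/2
(1,1)@ 1/1
(1,3)@ 2/2
(1,4)@ 3/3
(2,0)@ 1/1
(2,2)@ — no occupied neighbors
(2,4)@ 1/2
(3,0)@ 2/2
(3,1)@ 1/1
(3,3)@ 0/1
(3,4)% 1/3
(4,4)% 1/1
(5,0)@ — no occupied neighbors
(5,2)@ 1/1
(5,3)@ 1/1
(6,1)@ — no occupied neighbors
Sum over 17 agents: 1/1 + 3/3 + 2/2 + 3/3 + 2/2 + 1/1 + 2/2 + 3/3 + 1/1 + 1/2 + 2/2 + 1/1 + 0/1 + 1/3 + 1/1 + 1/1 + 1/1 = 89/6; mean = 89/6 ÷ 17 = 89/102 = 0.872549… → 0.873.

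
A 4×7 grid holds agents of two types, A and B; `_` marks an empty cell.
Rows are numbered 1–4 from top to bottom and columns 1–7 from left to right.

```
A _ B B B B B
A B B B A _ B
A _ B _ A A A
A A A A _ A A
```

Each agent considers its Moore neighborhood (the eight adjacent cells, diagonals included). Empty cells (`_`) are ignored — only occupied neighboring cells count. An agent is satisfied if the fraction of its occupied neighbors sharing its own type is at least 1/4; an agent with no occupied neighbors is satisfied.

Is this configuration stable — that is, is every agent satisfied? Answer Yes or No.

(1,1)A 1/2 ok
(1,3)B 4/4 ok
(1,4)B 4/5 ok
(1,5)B 3/4 ok
(1,6)B 3/4 ok
(1,7)B 2/2 ok
(2,1)A 2/3 ok
(2,2)B 3/6 ok
(2,3)B 5/5 ok
(2,4)B 5/7 ok
(2,5)A 2/6 ok
(2,7)B 2/4 ok
(3,1)A 3/4 ok
(3,3)B 3/6 ok
(3,5)A 4/5 ok
(3,6)A 5/6 ok
(3,7)A 3/4 ok
(4,1)A 2/2 ok
(4,2)A 3/4 ok
(4,3)A 2/3 ok
(4,4)A 2/3 ok
(4,6)A 4/4 ok
(4,7)A 3/3 ok
All meet the threshold, so the configuration is stable.

Yes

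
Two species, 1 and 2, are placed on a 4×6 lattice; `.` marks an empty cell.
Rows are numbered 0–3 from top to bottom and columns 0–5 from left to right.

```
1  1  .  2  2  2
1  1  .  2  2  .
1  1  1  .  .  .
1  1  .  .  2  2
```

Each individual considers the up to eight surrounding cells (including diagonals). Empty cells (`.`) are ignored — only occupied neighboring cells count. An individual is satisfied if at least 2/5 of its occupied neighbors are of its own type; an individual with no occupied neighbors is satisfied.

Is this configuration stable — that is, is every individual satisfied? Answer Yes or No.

Yes

(0,0)1 3/3 ok
(0,1)1 3/3 ok
(0,3)2 3/3 ok
(0,4)2 4/4 ok
(0,5)2 2/2 ok
(1,0)1 5/5 ok
(1,1)1 6/6 ok
(1,3)2 3/4 ok
(1,4)2 4/4 ok
(2,0)1 5/5 ok
(2,1)1 6/6 ok
(2,2)1 3/4 ok
(3,0)1 3/3 ok
(3,1)1 4/4 ok
(3,4)2 1/1 ok
(3,5)2 1/1 ok
All meet the threshold, so the configuration is stable.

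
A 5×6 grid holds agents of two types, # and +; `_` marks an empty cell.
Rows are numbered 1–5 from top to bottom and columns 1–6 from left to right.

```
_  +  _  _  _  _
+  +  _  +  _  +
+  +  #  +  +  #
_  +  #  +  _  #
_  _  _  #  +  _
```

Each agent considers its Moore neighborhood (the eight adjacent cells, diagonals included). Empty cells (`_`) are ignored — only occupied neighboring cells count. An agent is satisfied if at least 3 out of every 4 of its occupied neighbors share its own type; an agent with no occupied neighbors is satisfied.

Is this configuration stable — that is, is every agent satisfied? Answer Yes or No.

No

Row 1: (1,2)+ 2/2 satisfied
Row 2: (2,1)+ 4/4 satisfied · (2,2)+ 4/5 satisfied · (2,4)+ 2/3 not · (2,6)+ 1/2 not
Row 3: (3,1)+ 4/4 satisfied · (3,2)+ 4/6 not · (3,3)# 1/7 not · (3,4)+ 3/5 not · (3,5)+ 4/6 not · (3,6)# 1/3 not
Row 4: (4,2)+ 2/4 not · (4,3)# 2/6 not · (4,4)+ 3/6 not · (4,6)# 1/3 not
Row 5: (5,4)# 1/3 not · (5,5)+ 1/3 not
For instance (2,4) has only 2/3 same-type neighbors, below 3/4.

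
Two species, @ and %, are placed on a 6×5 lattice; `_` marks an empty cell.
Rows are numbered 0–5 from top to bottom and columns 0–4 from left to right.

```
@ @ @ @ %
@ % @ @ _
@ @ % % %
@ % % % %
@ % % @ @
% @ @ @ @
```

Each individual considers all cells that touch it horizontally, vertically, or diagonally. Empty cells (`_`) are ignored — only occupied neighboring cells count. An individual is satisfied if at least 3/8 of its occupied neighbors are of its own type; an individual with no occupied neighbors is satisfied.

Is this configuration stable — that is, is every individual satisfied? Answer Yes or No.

Row 0: (0,0)@ 2/3 ✓ · (0,1)@ 4/5 ✓ · (0,2)@ 4/5 ✓ · (0,3)@ 3/4 ✓ · (0,4)% 0/2 ✗
Row 1: (1,0)@ 4/5 ✓ · (1,1)% 1/8 ✗ · (1,2)@ 5/8 ✓ · (1,3)@ 3/7 ✓
Row 2: (2,0)@ 3/5 ✓ · (2,1)@ 4/8 ✓ · (2,2)% 5/8 ✓ · (2,3)% 5/7 ✓ · (2,4)% 3/4 ✓
Row 3: (3,0)@ 3/5 ✓ · (3,1)% 4/8 ✓ · (3,2)% 6/8 ✓ · (3,3)% 6/8 ✓ · (3,4)% 3/5 ✓
Row 4: (4,0)@ 2/5 ✓ · (4,1)% 4/8 ✓ · (4,2)% 4/8 ✓ · (4,3)@ 4/8 ✓ · (4,4)@ 3/5 ✓
Row 5: (5,0)% 1/3 ✗ · (5,1)@ 2/5 ✓ · (5,2)@ 3/5 ✓ · (5,3)@ 4/5 ✓ · (5,4)@ 3/3 ✓
For instance (0,4) has only 0/2 same-type neighbors, below 3/8.

No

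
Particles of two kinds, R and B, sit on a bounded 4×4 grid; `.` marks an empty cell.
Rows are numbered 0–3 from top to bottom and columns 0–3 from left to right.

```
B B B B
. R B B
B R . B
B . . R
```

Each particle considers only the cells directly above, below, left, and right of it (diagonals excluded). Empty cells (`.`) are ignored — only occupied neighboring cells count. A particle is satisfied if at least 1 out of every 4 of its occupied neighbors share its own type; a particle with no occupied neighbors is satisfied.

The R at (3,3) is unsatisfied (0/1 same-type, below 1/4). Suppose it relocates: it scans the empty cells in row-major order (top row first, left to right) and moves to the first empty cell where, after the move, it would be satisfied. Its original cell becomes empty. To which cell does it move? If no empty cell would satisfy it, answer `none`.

Vacating (3,3). Empty cells in order:
  (1,0): 1/3 same-type → satisfied — stop here.

(1,0)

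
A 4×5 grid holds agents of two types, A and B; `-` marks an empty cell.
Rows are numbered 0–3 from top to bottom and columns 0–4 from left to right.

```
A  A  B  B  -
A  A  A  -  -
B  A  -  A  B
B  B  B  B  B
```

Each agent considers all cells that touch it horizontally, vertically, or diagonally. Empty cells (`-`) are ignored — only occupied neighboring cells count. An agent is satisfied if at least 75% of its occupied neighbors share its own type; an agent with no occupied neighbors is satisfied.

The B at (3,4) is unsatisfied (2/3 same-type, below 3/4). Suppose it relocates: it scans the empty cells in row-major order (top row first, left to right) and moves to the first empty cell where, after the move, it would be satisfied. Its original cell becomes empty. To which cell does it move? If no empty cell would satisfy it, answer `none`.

Vacating (3,4). Empty cells in order:
  (0,4): 1/1 same-type → satisfied — stop here.

(0,4)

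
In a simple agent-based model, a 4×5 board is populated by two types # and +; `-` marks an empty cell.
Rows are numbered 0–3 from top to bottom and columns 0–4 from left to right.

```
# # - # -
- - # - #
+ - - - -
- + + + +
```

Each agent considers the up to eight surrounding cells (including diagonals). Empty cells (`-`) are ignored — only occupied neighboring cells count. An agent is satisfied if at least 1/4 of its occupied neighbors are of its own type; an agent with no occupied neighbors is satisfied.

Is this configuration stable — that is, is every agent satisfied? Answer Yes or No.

Yes

Row 0: (0,0)# 1/1 ok · (0,1)# 2/2 ok · (0,3)# 2/2 ok
Row 1: (1,2)# 2/2 ok · (1,4)# 1/1 ok
Row 2: (2,0)+ 1/1 ok
Row 3: (3,1)+ 2/2 ok · (3,2)+ 2/2 ok · (3,3)+ 2/2 ok · (3,4)+ 1/1 ok
All meet the threshold, so the configuration is stable.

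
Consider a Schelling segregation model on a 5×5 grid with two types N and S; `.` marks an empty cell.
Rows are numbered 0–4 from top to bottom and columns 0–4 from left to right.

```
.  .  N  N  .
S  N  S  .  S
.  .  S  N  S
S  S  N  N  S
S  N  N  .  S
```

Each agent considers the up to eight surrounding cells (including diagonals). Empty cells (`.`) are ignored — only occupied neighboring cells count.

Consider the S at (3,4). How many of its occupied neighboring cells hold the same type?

Occupied neighbors of (3,4): (2,3)=N, (2,4)=S, (3,3)=N, (4,4)=S.
Same type (S): 2 of 4.

2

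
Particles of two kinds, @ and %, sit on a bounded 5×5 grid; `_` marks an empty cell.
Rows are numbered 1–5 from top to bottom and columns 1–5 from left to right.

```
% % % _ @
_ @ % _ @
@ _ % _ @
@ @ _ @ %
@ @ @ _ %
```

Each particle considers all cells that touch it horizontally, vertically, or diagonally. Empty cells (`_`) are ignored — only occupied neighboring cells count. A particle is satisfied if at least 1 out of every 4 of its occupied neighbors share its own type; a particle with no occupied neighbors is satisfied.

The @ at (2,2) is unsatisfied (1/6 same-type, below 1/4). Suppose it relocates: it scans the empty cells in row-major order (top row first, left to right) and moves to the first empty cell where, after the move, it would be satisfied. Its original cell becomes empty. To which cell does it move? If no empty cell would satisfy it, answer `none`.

(1,4)

Vacating (2,2). Empty cells in order:
  (1,4): 2/4 same-type → satisfied — stop here.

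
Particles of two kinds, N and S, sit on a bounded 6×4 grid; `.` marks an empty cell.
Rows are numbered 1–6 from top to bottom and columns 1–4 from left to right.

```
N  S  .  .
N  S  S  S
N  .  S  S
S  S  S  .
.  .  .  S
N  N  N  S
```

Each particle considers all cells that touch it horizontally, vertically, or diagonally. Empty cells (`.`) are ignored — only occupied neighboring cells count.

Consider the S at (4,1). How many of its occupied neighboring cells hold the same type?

1

Occupied neighbors of (4,1): (3,1)=N, (4,2)=S.
Same type (S): 1 of 2.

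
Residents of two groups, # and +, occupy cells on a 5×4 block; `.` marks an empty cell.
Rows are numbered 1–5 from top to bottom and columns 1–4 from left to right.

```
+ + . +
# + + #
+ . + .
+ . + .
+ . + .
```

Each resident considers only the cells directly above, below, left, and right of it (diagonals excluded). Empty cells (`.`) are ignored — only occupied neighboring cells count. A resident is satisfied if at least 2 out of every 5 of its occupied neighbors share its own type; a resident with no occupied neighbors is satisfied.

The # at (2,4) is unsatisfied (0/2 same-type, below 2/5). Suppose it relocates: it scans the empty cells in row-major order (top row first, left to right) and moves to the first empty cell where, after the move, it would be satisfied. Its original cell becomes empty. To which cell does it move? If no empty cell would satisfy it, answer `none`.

none

Vacating (2,4). Empty cells in order:
  (1,3): 0/3 same-type → still unsatisfied.
  (3,2): 0/3 same-type → still unsatisfied.
  (3,4): 0/1 same-type → still unsatisfied.
  (4,2): 0/2 same-type → still unsatisfied.
  (4,4): 0/1 same-type → still unsatisfied.
  (5,2): 0/2 same-type → still unsatisfied.
  (5,4): 0/1 same-type → still unsatisfied.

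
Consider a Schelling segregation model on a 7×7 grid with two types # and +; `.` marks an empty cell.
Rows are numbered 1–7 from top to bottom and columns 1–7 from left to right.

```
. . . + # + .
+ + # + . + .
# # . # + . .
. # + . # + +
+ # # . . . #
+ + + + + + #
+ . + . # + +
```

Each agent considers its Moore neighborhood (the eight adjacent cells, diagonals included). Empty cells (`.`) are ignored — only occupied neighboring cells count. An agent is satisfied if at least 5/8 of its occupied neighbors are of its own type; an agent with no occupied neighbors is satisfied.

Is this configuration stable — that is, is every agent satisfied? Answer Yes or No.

No

Row 1: (1,4)+ 1/3 ✗ · (1,5)# 0/4 ✗ · (1,6)+ 1/2 ✗
Row 2: (2,1)+ 1/3 ✗ · (2,2)+ 1/4 ✗ · (2,3)# 2/5 ✗ · (2,4)+ 2/5 ✗ · (2,6)+ 2/3 ✓
Row 3: (3,1)# 2/4 ✗ · (3,2)# 3/6 ✗ · (3,4)# 2/5 ✗ · (3,5)+ 3/5 ✗
Row 4: (4,2)# 4/6 ✓ · (4,3)+ 0/5 ✗ · (4,5)# 1/3 ✗ · (4,6)+ 2/4 ✗ · (4,7)+ 1/2 ✗
Row 5: (5,1)+ 2/4 ✗ · (5,2)# 2/7 ✗ · (5,3)# 2/6 ✗ · (5,7)# 1/4 ✗
Row 6: (6,1)+ 3/4 ✓ · (6,2)+ 5/7 ✓ · (6,3)+ 3/5 ✗ · (6,4)+ 3/5 ✗ · (6,5)+ 3/4 ✓ · (6,6)+ 3/6 ✗ · (6,7)# 1/4 ✗
Row 7: (7,1)+ 2/2 ✓ · (7,3)+ 3/3 ✓ · (7,5)# 0/4 ✗ · (7,6)+ 3/5 ✗ · (7,7)+ 2/3 ✓
For instance (1,4) has only 1/3 same-type neighbors, below 5/8.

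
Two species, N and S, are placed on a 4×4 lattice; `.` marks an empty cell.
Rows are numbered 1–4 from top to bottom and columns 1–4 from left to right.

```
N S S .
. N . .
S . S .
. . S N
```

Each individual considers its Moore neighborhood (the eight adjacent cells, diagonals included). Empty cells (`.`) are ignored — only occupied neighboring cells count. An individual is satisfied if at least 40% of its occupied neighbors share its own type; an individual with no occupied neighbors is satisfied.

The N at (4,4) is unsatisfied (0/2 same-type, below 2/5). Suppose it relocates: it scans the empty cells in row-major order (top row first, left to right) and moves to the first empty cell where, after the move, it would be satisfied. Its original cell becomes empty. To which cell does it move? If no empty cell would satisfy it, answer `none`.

Vacating (4,4). Empty cells in order:
  (1,4): 0/1 same-type → still unsatisfied.
  (2,1): 2/4 same-type → satisfied — stop here.

(2,1)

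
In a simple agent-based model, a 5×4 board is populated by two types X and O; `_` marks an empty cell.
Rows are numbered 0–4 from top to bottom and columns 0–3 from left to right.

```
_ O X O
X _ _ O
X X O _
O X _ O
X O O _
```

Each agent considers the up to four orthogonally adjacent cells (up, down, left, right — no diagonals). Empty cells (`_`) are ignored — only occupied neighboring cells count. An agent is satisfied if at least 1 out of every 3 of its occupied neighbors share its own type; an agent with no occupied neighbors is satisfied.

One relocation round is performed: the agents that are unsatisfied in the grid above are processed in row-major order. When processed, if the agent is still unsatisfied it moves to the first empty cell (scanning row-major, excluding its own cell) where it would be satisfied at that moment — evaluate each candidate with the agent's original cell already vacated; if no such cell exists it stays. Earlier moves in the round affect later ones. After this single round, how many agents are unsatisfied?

0

Initially unsatisfied (in order): (0,1), (0,2), (2,2), (3,0), (4,0).
  (0,1) → (1,2).
  (0,2) → (0,0).
  (2,2): now satisfied by earlier moves; stays.
  (3,0) → (0,2).
  (4,0) → (0,1).
Resulting grid:
X X O O
X _ O O
X X O _
_ X _ O
_ O O _
All satisfied now.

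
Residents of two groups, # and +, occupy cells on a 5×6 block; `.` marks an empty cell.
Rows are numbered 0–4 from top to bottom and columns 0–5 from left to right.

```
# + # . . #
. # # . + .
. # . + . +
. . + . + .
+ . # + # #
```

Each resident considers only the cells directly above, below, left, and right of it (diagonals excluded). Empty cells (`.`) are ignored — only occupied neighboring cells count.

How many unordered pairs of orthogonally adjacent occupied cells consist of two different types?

Scan each occupied cell's neighbors to the right and below so each pair is counted once.
Row 0: #(0,0)–+(0,1)≠ +(0,1)–#(0,2)≠ +(0,1)–#(1,1)≠ #(0,2)–#(1,2)=  → 3/4 unlike.
Row 1: #(1,1)–#(1,2)= #(1,1)–#(2,1)=  → 0/2 unlike.
Row 3: +(3,2)–#(4,2)≠ +(3,4)–#(4,4)≠  → 2/2 unlike.
Row 4: #(4,2)–+(4,3)≠ +(4,3)–#(4,4)≠ #(4,4)–#(4,5)=  → 2/3 unlike.
Total adjacent occupied pairs: 11; unlike-type pairs: 7.

7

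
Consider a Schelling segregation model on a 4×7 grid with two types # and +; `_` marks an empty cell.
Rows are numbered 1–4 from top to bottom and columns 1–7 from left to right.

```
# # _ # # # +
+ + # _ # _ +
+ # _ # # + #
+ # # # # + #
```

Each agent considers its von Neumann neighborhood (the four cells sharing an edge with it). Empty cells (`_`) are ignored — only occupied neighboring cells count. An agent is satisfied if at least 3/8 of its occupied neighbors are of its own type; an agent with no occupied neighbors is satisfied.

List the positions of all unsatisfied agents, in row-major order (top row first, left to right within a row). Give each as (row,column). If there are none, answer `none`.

(1,1)# 1/2 ok
(1,2)# 1/2 ok
(1,4)# 1/1 ok
(1,5)# 3/3 ok
(1,6)# 1/2 ok
(1,7)+ 1/2 ok
(2,1)+ 2/3 ok
(2,2)+ 1/4 unhappy
(2,3)# 0/1 unhappy
(2,5)# 2/2 ok
(2,7)+ 1/2 ok
(3,1)+ 2/3 ok
(3,2)# 1/3 unhappy
(3,4)# 2/2 ok
(3,5)# 3/4 ok
(3,6)+ 1/3 unhappy
(3,7)# 1/3 unhappy
(4,1)+ 1/2 ok
(4,2)# 2/3 ok
(4,3)# 2/2 ok
(4,4)# 3/3 ok
(4,5)# 2/3 ok
(4,6)+ 1/3 unhappy
(4,7)# 1/2 ok

(2,2), (2,3), (3,2), (3,6), (3,7), (4,6)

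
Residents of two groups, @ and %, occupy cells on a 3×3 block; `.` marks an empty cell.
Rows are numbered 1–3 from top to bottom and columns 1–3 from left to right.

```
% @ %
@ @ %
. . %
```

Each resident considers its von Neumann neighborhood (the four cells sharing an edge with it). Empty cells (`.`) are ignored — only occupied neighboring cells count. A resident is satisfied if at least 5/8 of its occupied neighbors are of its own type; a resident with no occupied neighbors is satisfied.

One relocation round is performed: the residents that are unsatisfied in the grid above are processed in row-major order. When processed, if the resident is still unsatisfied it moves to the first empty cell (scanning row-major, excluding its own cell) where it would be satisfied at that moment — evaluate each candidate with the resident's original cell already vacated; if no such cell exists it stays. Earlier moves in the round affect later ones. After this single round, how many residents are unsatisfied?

Initially unsatisfied (in order): (1,1), (1,2), (1,3), (2,1).
  (1,1): no empty cell satisfies it; stays.
  (1,2) → (3,1).
  (1,3): now satisfied by earlier moves; stays.
  (2,1): now satisfied by earlier moves; stays.
Resulting grid:
% . %
@ @ %
@ . %
Unsatisfied now: (1,1), (2,2).

2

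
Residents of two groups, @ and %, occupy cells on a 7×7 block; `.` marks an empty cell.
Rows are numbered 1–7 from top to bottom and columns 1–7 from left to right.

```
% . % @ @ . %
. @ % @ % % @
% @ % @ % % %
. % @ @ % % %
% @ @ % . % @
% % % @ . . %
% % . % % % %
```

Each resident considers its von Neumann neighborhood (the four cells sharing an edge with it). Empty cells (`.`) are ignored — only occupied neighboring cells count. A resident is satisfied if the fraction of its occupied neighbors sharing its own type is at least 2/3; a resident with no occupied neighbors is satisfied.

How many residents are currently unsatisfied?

25

Row 1: (1,1)% 0/0 satisfied · (1,3)% 1/2 not · (1,4)@ 2/3 satisfied · (1,5)@ 1/2 not · (1,7)% 0/1 not
Row 2: (2,2)@ 1/2 not · (2,3)% 2/4 not · (2,4)@ 2/4 not · (2,5)% 2/4 not · (2,6)% 2/3 satisfied · (2,7)@ 0/3 not
Row 3: (3,1)% 0/1 not · (3,2)@ 1/4 not · (3,3)% 1/4 not · (3,4)@ 2/4 not · (3,5)% 3/4 satisfied · (3,6)% 4/4 satisfied · (3,7)% 2/3 satisfied
Row 4: (4,2)% 0/3 not · (4,3)@ 2/4 not · (4,4)@ 2/4 not · (4,5)% 2/3 satisfied · (4,6)% 4/4 satisfied · (4,7)% 2/3 satisfied
Row 5: (5,1)% 1/2 not · (5,2)@ 1/4 not · (5,3)@ 2/4 not · (5,4)% 0/3 not · (5,6)% 1/2 not · (5,7)@ 0/3 not
Row 6: (6,1)% 3/3 satisfied · (6,2)% 3/4 satisfied · (6,3)% 1/3 not · (6,4)@ 0/3 not · (6,7)% 1/2 not
Row 7: (7,1)% 2/2 satisfied · (7,2)% 2/2 satisfied · (7,4)% 1/2 not · (7,5)% 2/2 satisfied · (7,6)% 2/2 satisfied · (7,7)% 2/2 satisfied
Unsatisfied: (1,3), (1,5), (1,7), (2,2), (2,3), (2,4), (2,5), (2,7), (3,1), (3,2), (3,3), (3,4), (4,2), (4,3), (4,4), (5,1), (5,2), (5,3), (5,4), (5,6), (5,7), (6,3), (6,4), (6,7), (7,4) — 25 in total.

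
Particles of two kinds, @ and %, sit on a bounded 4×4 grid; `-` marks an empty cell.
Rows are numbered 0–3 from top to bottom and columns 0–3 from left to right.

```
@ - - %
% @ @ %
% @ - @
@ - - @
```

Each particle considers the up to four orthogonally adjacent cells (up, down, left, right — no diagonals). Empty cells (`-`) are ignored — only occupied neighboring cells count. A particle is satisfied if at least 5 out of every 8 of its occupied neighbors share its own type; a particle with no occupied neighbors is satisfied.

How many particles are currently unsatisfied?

Row 0: (0,0)@ 0/1 unhappy · (0,3)% 1/1 ok
Row 1: (1,0)% 1/3 unhappy · (1,1)@ 2/3 ok · (1,2)@ 1/2 unhappy · (1,3)% 1/3 unhappy
Row 2: (2,0)% 1/3 unhappy · (2,1)@ 1/2 unhappy · (2,3)@ 1/2 unhappy
Row 3: (3,0)@ 0/1 unhappy · (3,3)@ 1/1 ok
Unsatisfied: (0,0), (1,0), (1,2), (1,3), (2,0), (2,1), (2,3), (3,0) — 8 in total.

8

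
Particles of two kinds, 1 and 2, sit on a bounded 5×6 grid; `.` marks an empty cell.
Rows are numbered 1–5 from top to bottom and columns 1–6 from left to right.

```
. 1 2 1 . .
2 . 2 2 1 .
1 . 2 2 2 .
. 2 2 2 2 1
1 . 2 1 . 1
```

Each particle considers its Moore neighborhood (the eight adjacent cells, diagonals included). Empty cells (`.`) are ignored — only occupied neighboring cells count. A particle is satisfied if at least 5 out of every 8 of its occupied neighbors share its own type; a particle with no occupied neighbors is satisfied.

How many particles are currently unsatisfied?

(1,2)1 0/3 ✗
(1,3)2 2/4 ✗
(1,4)1 1/4 ✗
(2,1)2 0/2 ✗
(2,3)2 4/6 ✓
(2,4)2 5/7 ✓
(2,5)1 1/4 ✗
(3,1)1 0/2 ✗
(3,3)2 6/6 ✓
(3,4)2 7/8 ✓
(3,5)2 4/6 ✓
(4,2)2 3/5 ✗
(4,3)2 5/6 ✓
(4,4)2 6/7 ✓
(4,5)2 3/6 ✗
(4,6)1 1/3 ✗
(5,1)1 0/1 ✗
(5,3)2 3/4 ✓
(5,4)1 0/4 ✗
(5,6)1 1/2 ✗
Unsatisfied: (1,2), (1,3), (1,4), (2,1), (2,5), (3,1), (4,2), (4,5), (4,6), (5,1), (5,4), (5,6) — 12 in total.

12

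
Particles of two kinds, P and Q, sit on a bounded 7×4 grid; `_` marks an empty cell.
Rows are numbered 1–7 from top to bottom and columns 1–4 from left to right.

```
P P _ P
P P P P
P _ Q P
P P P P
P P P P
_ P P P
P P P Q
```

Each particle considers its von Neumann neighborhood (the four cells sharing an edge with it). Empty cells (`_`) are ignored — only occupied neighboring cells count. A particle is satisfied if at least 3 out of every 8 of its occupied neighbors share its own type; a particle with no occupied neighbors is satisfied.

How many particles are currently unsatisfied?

2

Row 1: (1,1)P 2/2 satisfied · (1,2)P 2/2 satisfied · (1,4)P 1/1 satisfied
Row 2: (2,1)P 3/3 satisfied · (2,2)P 3/3 satisfied · (2,3)P 2/3 satisfied · (2,4)P 3/3 satisfied
Row 3: (3,1)P 2/2 satisfied · (3,3)Q 0/3 not · (3,4)P 2/3 satisfied
Row 4: (4,1)P 3/3 satisfied · (4,2)P 3/3 satisfied · (4,3)P 3/4 satisfied · (4,4)P 3/3 satisfied
Row 5: (5,1)P 2/2 satisfied · (5,2)P 4/4 satisfied · (5,3)P 4/4 satisfied · (5,4)P 3/3 satisfied
Row 6: (6,2)P 3/3 satisfied · (6,3)P 4/4 satisfied · (6,4)P 2/3 satisfied
Row 7: (7,1)P 1/1 satisfied · (7,2)P 3/3 satisfied · (7,3)P 2/3 satisfied · (7,4)Q 0/2 not
Unsatisfied: (3,3), (7,4) — 2 in total.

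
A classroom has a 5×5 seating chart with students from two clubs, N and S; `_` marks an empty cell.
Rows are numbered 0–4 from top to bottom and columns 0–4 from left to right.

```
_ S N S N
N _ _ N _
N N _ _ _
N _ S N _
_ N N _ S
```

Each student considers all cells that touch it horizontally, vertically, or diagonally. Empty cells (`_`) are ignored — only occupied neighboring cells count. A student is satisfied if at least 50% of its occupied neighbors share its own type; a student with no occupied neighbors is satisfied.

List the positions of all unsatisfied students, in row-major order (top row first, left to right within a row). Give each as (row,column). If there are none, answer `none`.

(0,1), (0,2), (0,3), (3,2), (3,3), (4,4)

Row 0: (0,1)S 0/2 ✗ · (0,2)N 1/3 ✗ · (0,3)S 0/3 ✗ · (0,4)N 1/2 ✓
Row 1: (1,0)N 2/3 ✓ · (1,3)N 2/3 ✓
Row 2: (2,0)N 3/3 ✓ · (2,1)N 3/4 ✓
Row 3: (3,0)N 3/3 ✓ · (3,2)S 0/4 ✗ · (3,3)N 1/3 ✗
Row 4: (4,1)N 2/3 ✓ · (4,2)N 2/3 ✓ · (4,4)S 0/1 ✗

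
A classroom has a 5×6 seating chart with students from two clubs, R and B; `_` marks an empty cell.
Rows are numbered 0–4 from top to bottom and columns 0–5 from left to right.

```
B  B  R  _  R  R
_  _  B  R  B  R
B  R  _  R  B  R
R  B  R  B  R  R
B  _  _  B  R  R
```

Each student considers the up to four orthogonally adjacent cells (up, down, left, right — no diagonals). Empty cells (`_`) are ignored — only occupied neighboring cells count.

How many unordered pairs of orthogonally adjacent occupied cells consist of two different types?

Scan each occupied cell's neighbors to the right and below so each pair is counted once.
From row 0: 3 unlike of 6 pairs (running 3/6).
From row 1: 3 unlike of 6 pairs (running 6/12).
From row 2: 7 unlike of 8 pairs (running 13/20).
From row 3: 5 unlike of 9 pairs (running 18/29).
From row 4: 1 unlike of 2 pairs (running 19/31).
Total adjacent occupied pairs: 31; unlike-type pairs: 19.

19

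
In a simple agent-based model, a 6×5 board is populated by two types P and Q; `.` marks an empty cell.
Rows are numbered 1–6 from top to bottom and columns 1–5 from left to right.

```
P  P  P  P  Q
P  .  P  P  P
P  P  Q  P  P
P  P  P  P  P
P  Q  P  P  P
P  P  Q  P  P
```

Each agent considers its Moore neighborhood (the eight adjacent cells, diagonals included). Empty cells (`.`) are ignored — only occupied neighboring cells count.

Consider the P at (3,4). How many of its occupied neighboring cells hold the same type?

Occupied neighbors of (3,4): (2,3)=P, (2,4)=P, (2,5)=P, (3,3)=Q, (3,5)=P, (4,3)=P, (4,4)=P, (4,5)=P.
Same type (P): 7 of 8.

7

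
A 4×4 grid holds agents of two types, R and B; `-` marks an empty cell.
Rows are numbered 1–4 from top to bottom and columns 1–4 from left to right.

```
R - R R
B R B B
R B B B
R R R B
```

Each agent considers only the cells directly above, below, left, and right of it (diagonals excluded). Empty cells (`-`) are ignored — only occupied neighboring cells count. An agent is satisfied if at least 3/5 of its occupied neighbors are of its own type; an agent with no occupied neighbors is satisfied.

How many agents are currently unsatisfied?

Row 1: (1,1)R 0/1 unhappy · (1,3)R 1/2 unhappy · (1,4)R 1/2 unhappy
Row 2: (2,1)B 0/3 unhappy · (2,2)R 0/3 unhappy · (2,3)B 2/4 unhappy · (2,4)B 2/3 ok
Row 3: (3,1)R 1/3 unhappy · (3,2)B 1/4 unhappy · (3,3)B 3/4 ok · (3,4)B 3/3 ok
Row 4: (4,1)R 2/2 ok · (4,2)R 2/3 ok · (4,3)R 1/3 unhappy · (4,4)B 1/2 unhappy
Unsatisfied: (1,1), (1,3), (1,4), (2,1), (2,2), (2,3), (3,1), (3,2), (4,3), (4,4) — 10 in total.

10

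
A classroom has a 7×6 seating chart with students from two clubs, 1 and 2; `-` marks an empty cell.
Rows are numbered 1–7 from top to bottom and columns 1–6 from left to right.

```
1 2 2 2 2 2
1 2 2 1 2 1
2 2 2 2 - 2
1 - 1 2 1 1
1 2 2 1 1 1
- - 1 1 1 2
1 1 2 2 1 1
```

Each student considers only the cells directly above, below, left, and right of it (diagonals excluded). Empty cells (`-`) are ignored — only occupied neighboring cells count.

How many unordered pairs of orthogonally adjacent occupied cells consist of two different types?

Scan each occupied cell's neighbors to the right and below so each pair is counted once.
Row 1: 1(1,1)–2(1,2)≠ 1(1,1)–1(2,1)= 2(1,2)–2(1,3)= 2(1,2)–2(2,2)= 2(1,3)–2(1,4)= 2(1,3)–2(2,3)= 2(1,4)–2(1,5)= 2(1,4)–1(2,4)≠ 2(1,5)–2(1,6)= 2(1,5)–2(2,5)= 2(1,6)–1(2,6)≠  → 3/11 unlike.
Row 2: 1(2,1)–2(2,2)≠ 1(2,1)–2(3,1)≠ 2(2,2)–2(2,3)= 2(2,2)–2(3,2)= 2(2,3)–1(2,4)≠ 2(2,3)–2(3,3)= 1(2,4)–2(2,5)≠ 1(2,4)–2(3,4)≠ 2(2,5)–1(2,6)≠ 1(2,6)–2(3,6)≠  → 7/10 unlike.
Row 3: 2(3,1)–2(3,2)= 2(3,1)–1(4,1)≠ 2(3,2)–2(3,3)= 2(3,3)–2(3,4)= 2(3,3)–1(4,3)≠ 2(3,4)–2(4,4)= 2(3,6)–1(4,6)≠  → 3/7 unlike.
Row 4: 1(4,1)–1(5,1)= 1(4,3)–2(4,4)≠ 1(4,3)–2(5,3)≠ 2(4,4)–1(4,5)≠ 2(4,4)–1(5,4)≠ 1(4,5)–1(4,6)= 1(4,5)–1(5,5)= 1(4,6)–1(5,6)=  → 4/8 unlike.
Row 5: 1(5,1)–2(5,2)≠ 2(5,2)–2(5,3)= 2(5,3)–1(5,4)≠ 2(5,3)–1(6,3)≠ 1(5,4)–1(5,5)= 1(5,4)–1(6,4)= 1(5,5)–1(5,6)= 1(5,5)–1(6,5)= 1(5,6)–2(6,6)≠  → 4/9 unlike.
Row 6: 1(6,3)–1(6,4)= 1(6,3)–2(7,3)≠ 1(6,4)–1(6,5)= 1(6,4)–2(7,4)≠ 1(6,5)–2(6,6)≠ 1(6,5)–1(7,5)= 2(6,6)–1(7,6)≠  → 4/7 unlike.
Row 7: 1(7,1)–1(7,2)= 1(7,2)–2(7,3)≠ 2(7,3)–2(7,4)= 2(7,4)–1(7,5)≠ 1(7,5)–1(7,6)=  → 2/5 unlike.
Total adjacent occupied pairs: 57; unlike-type pairs: 27.

27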